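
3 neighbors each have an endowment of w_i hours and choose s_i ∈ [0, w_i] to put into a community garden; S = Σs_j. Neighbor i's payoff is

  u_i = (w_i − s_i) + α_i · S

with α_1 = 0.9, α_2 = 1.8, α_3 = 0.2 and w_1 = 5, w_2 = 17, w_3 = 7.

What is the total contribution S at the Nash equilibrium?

17

∂u_i/∂s_i = α_i − 1, so neighbor i contributes w_i if α_i > 1, else 0.
α_i > 1 for i ∈ {2}; NE contributions (0, 17, 0), S = 17.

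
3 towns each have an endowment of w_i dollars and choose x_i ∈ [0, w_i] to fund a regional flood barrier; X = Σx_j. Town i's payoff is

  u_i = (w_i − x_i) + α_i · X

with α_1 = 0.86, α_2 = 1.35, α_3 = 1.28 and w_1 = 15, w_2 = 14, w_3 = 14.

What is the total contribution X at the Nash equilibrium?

28

∂u_i/∂x_i = α_i − 1, so town i contributes w_i if α_i > 1, else 0.
α_i > 1 for i ∈ {2, 3}; NE contributions (0, 14, 14), X = 28.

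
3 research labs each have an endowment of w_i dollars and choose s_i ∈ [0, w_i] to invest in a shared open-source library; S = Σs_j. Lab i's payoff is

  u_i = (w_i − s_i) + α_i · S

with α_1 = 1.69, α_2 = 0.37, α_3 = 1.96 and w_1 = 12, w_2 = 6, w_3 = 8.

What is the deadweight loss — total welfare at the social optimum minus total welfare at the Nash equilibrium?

∂u_i/∂s_i = α_i − 1, so lab i contributes w_i if α_i > 1, else 0.
α_i > 1 for i ∈ {1, 3}; NE contributions (12, 0, 8), S = 20.
W^NE = Σw_i − S^NE + (Σα_i)·S^NE = 26 + 3.02·20 = 86.4.
Planner: ∂(Σu_j)/∂s_i = Σα_j − 1 = 3.02 > 0, so everyone contributes w_i; S^SO = 26, W^SO = 26 + 3.02·26 = 104.52.
Deadweight loss = 18.12.

18.12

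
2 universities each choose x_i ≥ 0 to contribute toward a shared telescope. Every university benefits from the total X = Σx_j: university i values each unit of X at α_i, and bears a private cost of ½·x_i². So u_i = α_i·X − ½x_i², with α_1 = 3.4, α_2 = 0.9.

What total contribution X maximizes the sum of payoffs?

Planner FOC: ∂(Σu_j)/∂x_i = (Σα_j) − x_i = 0, so x_i^SO = Σα_j = 4.3 for every i; X^SO = 8.6.

8.6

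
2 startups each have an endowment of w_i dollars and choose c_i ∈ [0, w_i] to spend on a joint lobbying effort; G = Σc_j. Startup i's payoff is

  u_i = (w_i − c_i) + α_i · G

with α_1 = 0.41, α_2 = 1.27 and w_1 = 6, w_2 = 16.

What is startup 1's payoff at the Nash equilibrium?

12.56

∂u_i/∂c_i = α_i − 1, so startup i contributes w_i if α_i > 1, else 0.
α_i > 1 for i ∈ {2}; NE contributions (0, 16), G = 16.
u_1 = (6 − 0) + 0.41·16 = 12.56.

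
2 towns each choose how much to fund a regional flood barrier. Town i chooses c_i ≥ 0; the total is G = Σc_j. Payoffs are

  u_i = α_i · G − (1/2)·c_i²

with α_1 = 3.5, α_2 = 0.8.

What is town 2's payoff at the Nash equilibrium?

Town i's FOC: ∂u_i/∂c_i = α_i − c_i = 0, so c_i* = α_i.
NE contributions = (3.5, 0.8); G = 4.3.
u_2 = α_2·G − ½·(c_2)² = 0.8·4.3 − ½·0.8² = 3.12.

3.12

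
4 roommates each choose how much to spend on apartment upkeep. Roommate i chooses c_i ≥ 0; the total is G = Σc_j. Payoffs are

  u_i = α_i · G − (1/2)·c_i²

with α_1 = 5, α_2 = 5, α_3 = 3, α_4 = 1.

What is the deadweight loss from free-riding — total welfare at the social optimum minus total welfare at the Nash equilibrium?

226

Roommate i's FOC: ∂u_i/∂c_i = α_i − c_i = 0, so c_i* = α_i.
NE contributions = (5, 5, 3, 1); G = 14.
W^NE = (Σα)·G − ½Σα_i² = 14² − ½·60 = 166.
Planner sets c_i = Σα_j = 14 for every i, so G^SO = 4·14 = 56.
W^SO = (Σα)·G^SO − ½·4·(Σα)² = (4/2)·14² = 392.
Deadweight loss = W^SO − W^NE = 226.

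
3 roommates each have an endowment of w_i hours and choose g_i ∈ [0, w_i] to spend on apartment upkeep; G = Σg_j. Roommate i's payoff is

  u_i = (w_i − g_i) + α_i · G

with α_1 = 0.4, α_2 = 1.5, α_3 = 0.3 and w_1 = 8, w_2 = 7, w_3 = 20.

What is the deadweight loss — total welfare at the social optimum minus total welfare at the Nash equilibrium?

33.6

∂u_i/∂g_i = α_i − 1, so roommate i contributes w_i if α_i > 1, else 0.
α_i > 1 for i ∈ {2}; NE contributions (0, 7, 0), G = 7.
W^NE = Σw_i − G^NE + (Σα_i)·G^NE = 35 + 1.2·7 = 43.4.
Planner: ∂(Σu_j)/∂g_i = Σα_j − 1 = 1.2 > 0, so everyone contributes w_i; G^SO = 35, W^SO = 35 + 1.2·35 = 77.
Deadweight loss = 33.6.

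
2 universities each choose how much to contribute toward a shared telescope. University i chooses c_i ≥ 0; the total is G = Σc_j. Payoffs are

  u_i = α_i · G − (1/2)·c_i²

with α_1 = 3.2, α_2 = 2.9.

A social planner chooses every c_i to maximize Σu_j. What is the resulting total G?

12.2

Planner FOC: ∂(Σu_j)/∂c_i = (Σα_j) − c_i = 0, so c_i^SO = Σα_j = 6.1 for every i; G^SO = 12.2.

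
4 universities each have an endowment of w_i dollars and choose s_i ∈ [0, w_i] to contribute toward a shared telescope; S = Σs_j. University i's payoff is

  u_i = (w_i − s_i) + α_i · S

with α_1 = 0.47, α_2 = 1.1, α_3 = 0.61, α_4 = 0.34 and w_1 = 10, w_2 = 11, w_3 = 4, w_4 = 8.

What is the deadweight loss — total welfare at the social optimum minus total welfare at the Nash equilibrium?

33.44

∂u_i/∂s_i = α_i − 1, so university i contributes w_i if α_i > 1, else 0.
α_i > 1 for i ∈ {2}; NE contributions (0, 11, 0, 0), S = 11.
W^NE = Σw_i − S^NE + (Σα_i)·S^NE = 33 + 1.52·11 = 49.72.
Planner: ∂(Σu_j)/∂s_i = Σα_j − 1 = 1.52 > 0, so everyone contributes w_i; S^SO = 33, W^SO = 33 + 1.52·33 = 83.16.
Deadweight loss = 33.44.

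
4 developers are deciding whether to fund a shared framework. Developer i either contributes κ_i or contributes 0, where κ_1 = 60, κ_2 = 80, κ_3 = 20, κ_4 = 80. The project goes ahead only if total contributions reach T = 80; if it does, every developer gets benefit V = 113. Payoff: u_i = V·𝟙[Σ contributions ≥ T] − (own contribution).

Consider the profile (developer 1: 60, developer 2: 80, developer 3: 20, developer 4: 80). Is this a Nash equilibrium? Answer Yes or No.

Total = 240 ≥ 80: provided.
Developer 1 (pledges 60, payoff 53): dropping to 0 → total 180, payoff 113. Profitable deviation.

No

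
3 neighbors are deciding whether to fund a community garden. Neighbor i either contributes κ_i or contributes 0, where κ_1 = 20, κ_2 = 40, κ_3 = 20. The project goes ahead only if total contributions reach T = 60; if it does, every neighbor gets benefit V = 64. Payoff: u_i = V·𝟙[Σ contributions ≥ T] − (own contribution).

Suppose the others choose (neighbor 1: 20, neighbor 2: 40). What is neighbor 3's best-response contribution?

Others' total = 60 ≥ 60; contributing adds cost 20 for no extra benefit.
Best response: 0.

0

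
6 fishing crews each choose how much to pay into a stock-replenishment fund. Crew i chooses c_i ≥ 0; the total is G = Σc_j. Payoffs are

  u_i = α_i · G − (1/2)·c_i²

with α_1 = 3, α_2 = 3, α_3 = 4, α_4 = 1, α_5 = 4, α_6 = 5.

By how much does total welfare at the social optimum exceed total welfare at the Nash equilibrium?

838

Crew i's FOC: ∂u_i/∂c_i = α_i − c_i = 0, so c_i* = α_i.
NE contributions = (3, 3, 4, 1, 4, 5); G = 20.
W^NE = (Σα)·G − ½Σα_i² = 20² − ½·76 = 362.
Planner sets c_i = Σα_j = 20 for every i, so G^SO = 6·20 = 120.
W^SO = (Σα)·G^SO − ½·6·(Σα)² = (6/2)·20² = 1200.
Deadweight loss = W^SO − W^NE = 838.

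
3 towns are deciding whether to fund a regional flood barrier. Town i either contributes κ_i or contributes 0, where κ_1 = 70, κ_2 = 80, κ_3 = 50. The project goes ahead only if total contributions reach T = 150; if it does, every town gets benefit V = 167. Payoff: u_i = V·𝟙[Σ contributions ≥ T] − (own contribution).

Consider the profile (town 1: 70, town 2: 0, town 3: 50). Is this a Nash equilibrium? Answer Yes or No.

Total = 120 < 150: not provided.
Town 1 (pledges 70, payoff -70): dropping to 0 → total 50, payoff 0. Profitable deviation.

No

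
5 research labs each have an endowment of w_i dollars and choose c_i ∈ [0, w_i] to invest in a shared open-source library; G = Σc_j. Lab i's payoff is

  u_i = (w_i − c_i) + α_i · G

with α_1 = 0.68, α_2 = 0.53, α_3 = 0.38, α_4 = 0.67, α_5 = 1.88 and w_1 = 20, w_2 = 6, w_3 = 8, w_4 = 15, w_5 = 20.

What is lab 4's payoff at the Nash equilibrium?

28.4

∂u_i/∂c_i = α_i − 1, so lab i contributes w_i if α_i > 1, else 0.
α_i > 1 for i ∈ {5}; NE contributions (0, 0, 0, 0, 20), G = 20.
u_4 = (15 − 0) + 0.67·20 = 28.4.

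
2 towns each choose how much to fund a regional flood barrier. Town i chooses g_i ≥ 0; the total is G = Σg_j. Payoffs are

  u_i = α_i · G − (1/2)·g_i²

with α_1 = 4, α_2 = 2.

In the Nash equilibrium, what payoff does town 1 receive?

16

Town i's FOC: ∂u_i/∂g_i = α_i − g_i = 0, so g_i* = α_i.
NE contributions = (4, 2); G = 6.
u_1 = α_1·G − ½·(g_1)² = 4·6 − ½·4² = 16.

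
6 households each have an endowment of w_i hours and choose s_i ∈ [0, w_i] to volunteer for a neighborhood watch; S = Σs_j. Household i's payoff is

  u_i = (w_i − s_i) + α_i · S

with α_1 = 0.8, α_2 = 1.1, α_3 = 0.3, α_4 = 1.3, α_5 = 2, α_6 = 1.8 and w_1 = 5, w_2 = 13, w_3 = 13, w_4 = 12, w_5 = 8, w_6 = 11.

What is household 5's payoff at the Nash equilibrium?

∂u_i/∂s_i = α_i − 1, so household i contributes w_i if α_i > 1, else 0.
α_i > 1 for i ∈ {2, 4, 5, 6}; NE contributions (0, 13, 0, 12, 8, 11), S = 44.
u_5 = (8 − 8) + 2·44 = 88.

88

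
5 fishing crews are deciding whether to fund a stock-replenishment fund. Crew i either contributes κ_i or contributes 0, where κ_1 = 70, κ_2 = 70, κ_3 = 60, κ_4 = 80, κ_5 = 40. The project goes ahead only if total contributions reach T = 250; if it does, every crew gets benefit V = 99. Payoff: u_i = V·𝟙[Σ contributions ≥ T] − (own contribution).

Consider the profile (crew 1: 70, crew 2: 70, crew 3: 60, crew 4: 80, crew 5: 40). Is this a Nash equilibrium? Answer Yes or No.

Total = 320 ≥ 250: provided.
Crew 1 (pledges 70, payoff 29): dropping to 0 → total 250, payoff 99. Profitable deviation.

No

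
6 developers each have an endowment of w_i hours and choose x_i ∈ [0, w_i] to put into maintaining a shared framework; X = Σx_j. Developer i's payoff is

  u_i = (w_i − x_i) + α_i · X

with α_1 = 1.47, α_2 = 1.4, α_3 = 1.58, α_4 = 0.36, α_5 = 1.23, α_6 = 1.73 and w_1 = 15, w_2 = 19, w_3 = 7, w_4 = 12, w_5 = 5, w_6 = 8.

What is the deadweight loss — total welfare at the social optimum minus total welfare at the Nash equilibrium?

∂u_i/∂x_i = α_i − 1, so developer i contributes w_i if α_i > 1, else 0.
α_i > 1 for i ∈ {1, 2, 3, 5, 6}; NE contributions (15, 19, 7, 0, 5, 8), X = 54.
W^NE = Σw_i − X^NE + (Σα_i)·X^NE = 66 + 6.77·54 = 431.58.
Planner: ∂(Σu_j)/∂x_i = Σα_j − 1 = 6.77 > 0, so everyone contributes w_i; X^SO = 66, W^SO = 66 + 6.77·66 = 512.82.
Deadweight loss = 81.24.

81.24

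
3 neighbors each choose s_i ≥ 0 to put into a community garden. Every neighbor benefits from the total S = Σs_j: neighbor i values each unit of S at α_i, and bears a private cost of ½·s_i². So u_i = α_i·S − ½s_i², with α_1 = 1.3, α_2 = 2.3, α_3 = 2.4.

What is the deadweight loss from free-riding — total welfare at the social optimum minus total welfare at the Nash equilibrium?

Neighbor i's FOC: ∂u_i/∂s_i = α_i − s_i = 0, so s_i* = α_i.
NE contributions = (1.3, 2.3, 2.4); S = 6.
W^NE = (Σα)·S − ½Σα_i² = 6² − ½·12.74 = 29.63.
Planner sets s_i = Σα_j = 6 for every i, so S^SO = 3·6 = 18.
W^SO = (Σα)·S^SO − ½·3·(Σα)² = (3/2)·6² = 54.
Deadweight loss = W^SO − W^NE = 24.37.

24.37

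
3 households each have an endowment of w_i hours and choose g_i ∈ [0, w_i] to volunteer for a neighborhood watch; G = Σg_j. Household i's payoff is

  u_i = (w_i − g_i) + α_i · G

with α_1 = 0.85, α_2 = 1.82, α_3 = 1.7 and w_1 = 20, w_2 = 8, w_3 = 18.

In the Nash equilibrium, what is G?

∂u_i/∂g_i = α_i − 1, so household i contributes w_i if α_i > 1, else 0.
α_i > 1 for i ∈ {2, 3}; NE contributions (0, 8, 18), G = 26.

26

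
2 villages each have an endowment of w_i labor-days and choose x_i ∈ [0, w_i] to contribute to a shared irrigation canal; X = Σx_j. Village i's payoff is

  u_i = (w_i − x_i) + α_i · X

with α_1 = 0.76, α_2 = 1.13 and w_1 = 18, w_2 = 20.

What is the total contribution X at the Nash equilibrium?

∂u_i/∂x_i = α_i − 1, so village i contributes w_i if α_i > 1, else 0.
α_i > 1 for i ∈ {2}; NE contributions (0, 20), X = 20.

20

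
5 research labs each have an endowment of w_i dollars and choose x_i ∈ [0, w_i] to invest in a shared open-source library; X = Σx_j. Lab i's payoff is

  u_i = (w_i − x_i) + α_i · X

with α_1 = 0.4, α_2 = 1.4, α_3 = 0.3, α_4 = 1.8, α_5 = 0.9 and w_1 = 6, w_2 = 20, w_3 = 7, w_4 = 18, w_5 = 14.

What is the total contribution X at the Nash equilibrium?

∂u_i/∂x_i = α_i − 1, so lab i contributes w_i if α_i > 1, else 0.
α_i > 1 for i ∈ {2, 4}; NE contributions (0, 20, 0, 18, 0), X = 38.

38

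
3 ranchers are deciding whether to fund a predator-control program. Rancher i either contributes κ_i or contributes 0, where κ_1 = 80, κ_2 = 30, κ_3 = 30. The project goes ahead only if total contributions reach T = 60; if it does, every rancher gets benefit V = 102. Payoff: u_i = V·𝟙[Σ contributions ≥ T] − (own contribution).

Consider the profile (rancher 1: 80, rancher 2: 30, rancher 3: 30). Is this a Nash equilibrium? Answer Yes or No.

No

Total = 140 ≥ 60: provided.
Rancher 1 (pledges 80, payoff 22): dropping to 0 → total 60, payoff 102. Profitable deviation.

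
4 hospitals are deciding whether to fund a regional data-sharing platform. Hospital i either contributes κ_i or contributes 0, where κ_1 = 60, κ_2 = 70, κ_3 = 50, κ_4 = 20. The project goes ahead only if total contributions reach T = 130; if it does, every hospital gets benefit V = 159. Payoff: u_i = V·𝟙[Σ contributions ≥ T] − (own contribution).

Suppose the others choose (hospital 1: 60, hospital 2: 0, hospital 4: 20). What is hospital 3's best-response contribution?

50

Others' total = 80. Contributing 50 brings total to 130 ≥ 130: gain V − κ_3 = 109.
Best response: 50.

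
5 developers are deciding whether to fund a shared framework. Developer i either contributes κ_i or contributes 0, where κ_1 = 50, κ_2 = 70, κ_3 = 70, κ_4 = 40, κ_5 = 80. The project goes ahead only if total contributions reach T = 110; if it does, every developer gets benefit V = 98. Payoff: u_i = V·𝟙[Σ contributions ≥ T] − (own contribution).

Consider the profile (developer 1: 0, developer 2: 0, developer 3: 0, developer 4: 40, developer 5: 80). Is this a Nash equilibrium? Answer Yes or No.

Total = 120 ≥ 110: provided.
Developer 1 (pledges 0, payoff 98): pledging 50 → total 170, payoff 48. No gain.
Developer 2 (pledges 0, payoff 98): pledging 70 → total 190, payoff 28. No gain.
Developer 3 (pledges 0, payoff 98): pledging 70 → total 190, payoff 28. No gain.
Developer 4 (pledges 40, payoff 58): dropping to 0 → total 80, payoff 0. No gain.
Developer 5 (pledges 80, payoff 18): dropping to 0 → total 40, payoff 0. No gain.

Yes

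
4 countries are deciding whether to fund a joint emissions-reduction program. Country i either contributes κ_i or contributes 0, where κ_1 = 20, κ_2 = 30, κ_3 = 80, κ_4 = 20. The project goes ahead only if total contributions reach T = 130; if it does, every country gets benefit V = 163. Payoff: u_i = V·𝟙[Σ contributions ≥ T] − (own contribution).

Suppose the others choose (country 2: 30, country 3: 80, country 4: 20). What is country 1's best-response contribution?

Others' total = 130 ≥ 130; contributing adds cost 20 for no extra benefit.
Best response: 0.

0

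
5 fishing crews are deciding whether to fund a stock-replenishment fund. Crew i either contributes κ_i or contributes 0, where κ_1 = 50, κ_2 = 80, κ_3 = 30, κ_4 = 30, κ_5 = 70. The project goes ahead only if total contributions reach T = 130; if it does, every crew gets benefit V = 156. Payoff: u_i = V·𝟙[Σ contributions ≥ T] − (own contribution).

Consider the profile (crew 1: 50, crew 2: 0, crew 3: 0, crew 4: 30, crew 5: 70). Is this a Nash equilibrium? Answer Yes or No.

Yes

Total = 150 ≥ 130: provided.
Crew 1 (pledges 50, payoff 106): dropping to 0 → total 100, payoff 0. No gain.
Crew 2 (pledges 0, payoff 156): pledging 80 → total 230, payoff 76. No gain.
Crew 3 (pledges 0, payoff 156): pledging 30 → total 180, payoff 126. No gain.
Crew 4 (pledges 30, payoff 126): dropping to 0 → total 120, payoff 0. No gain.
Crew 5 (pledges 70, payoff 86): dropping to 0 → total 80, payoff 0. No gain.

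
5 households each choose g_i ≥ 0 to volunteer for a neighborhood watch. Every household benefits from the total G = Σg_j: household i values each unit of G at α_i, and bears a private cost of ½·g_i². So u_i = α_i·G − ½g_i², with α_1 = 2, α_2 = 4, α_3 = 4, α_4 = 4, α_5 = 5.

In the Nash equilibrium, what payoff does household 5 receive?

82.5

Household i's FOC: ∂u_i/∂g_i = α_i − g_i = 0, so g_i* = α_i.
NE contributions = (2, 4, 4, 4, 5); G = 19.
u_5 = α_5·G − ½·(g_5)² = 5·19 − ½·5² = 82.5.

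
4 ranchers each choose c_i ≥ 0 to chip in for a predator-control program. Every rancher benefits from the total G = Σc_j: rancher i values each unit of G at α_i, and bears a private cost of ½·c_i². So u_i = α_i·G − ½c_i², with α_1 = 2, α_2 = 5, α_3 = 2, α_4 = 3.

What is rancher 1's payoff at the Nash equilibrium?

22

Rancher i's FOC: ∂u_i/∂c_i = α_i − c_i = 0, so c_i* = α_i.
NE contributions = (2, 5, 2, 3); G = 12.
u_1 = α_1·G − ½·(c_1)² = 2·12 − ½·2² = 22.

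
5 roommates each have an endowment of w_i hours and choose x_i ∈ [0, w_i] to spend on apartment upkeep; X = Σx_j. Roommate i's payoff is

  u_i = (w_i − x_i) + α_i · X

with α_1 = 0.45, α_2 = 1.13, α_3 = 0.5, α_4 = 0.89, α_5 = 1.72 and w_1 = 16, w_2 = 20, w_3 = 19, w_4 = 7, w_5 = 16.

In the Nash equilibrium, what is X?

36

∂u_i/∂x_i = α_i − 1, so roommate i contributes w_i if α_i > 1, else 0.
α_i > 1 for i ∈ {2, 5}; NE contributions (0, 20, 0, 0, 16), X = 36.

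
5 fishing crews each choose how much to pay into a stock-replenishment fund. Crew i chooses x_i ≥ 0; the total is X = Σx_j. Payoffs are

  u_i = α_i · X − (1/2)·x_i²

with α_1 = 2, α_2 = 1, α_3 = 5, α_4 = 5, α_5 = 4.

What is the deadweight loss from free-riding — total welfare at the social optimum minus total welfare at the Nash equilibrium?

Crew i's FOC: ∂u_i/∂x_i = α_i − x_i = 0, so x_i* = α_i.
NE contributions = (2, 1, 5, 5, 4); X = 17.
W^NE = (Σα)·X − ½Σα_i² = 17² − ½·71 = 253.5.
Planner sets x_i = Σα_j = 17 for every i, so X^SO = 5·17 = 85.
W^SO = (Σα)·X^SO − ½·5·(Σα)² = (5/2)·17² = 722.5.
Deadweight loss = W^SO − W^NE = 469.

469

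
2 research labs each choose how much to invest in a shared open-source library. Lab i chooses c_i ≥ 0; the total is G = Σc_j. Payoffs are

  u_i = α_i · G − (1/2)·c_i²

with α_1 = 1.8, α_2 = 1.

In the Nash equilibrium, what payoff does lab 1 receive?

Lab i's FOC: ∂u_i/∂c_i = α_i − c_i = 0, so c_i* = α_i.
NE contributions = (1.8, 1); G = 2.8.
u_1 = α_1·G − ½·(c_1)² = 1.8·2.8 − ½·1.8² = 3.42.

3.42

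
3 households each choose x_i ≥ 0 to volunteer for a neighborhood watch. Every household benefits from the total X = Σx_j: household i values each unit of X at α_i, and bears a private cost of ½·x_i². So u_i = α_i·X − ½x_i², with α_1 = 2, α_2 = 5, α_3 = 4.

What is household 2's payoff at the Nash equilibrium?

42.5

Household i's FOC: ∂u_i/∂x_i = α_i − x_i = 0, so x_i* = α_i.
NE contributions = (2, 5, 4); X = 11.
u_2 = α_2·X − ½·(x_2)² = 5·11 − ½·5² = 42.5.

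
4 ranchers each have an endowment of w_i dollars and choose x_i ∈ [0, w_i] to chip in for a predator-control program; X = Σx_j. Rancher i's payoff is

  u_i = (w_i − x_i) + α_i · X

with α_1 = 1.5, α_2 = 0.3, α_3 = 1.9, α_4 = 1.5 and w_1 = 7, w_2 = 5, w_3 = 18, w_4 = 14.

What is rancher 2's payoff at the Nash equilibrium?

∂u_i/∂x_i = α_i − 1, so rancher i contributes w_i if α_i > 1, else 0.
α_i > 1 for i ∈ {1, 3, 4}; NE contributions (7, 0, 18, 14), X = 39.
u_2 = (5 − 0) + 0.3·39 = 16.7.

16.7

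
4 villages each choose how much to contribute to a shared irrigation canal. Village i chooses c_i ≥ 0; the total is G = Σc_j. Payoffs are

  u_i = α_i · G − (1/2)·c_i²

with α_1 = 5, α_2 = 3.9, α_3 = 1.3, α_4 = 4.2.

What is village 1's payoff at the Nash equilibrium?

Village i's FOC: ∂u_i/∂c_i = α_i − c_i = 0, so c_i* = α_i.
NE contributions = (5, 3.9, 1.3, 4.2); G = 14.4.
u_1 = α_1·G − ½·(c_1)² = 5·14.4 − ½·5² = 59.5.

59.5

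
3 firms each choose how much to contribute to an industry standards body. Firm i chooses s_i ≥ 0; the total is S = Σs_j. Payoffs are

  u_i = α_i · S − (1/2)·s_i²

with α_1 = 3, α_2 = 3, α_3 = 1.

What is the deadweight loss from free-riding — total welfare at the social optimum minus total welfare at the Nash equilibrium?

34

Firm i's FOC: ∂u_i/∂s_i = α_i − s_i = 0, so s_i* = α_i.
NE contributions = (3, 3, 1); S = 7.
W^NE = (Σα)·S − ½Σα_i² = 7² − ½·19 = 39.5.
Planner sets s_i = Σα_j = 7 for every i, so S^SO = 3·7 = 21.
W^SO = (Σα)·S^SO − ½·3·(Σα)² = (3/2)·7² = 73.5.
Deadweight loss = W^SO − W^NE = 34.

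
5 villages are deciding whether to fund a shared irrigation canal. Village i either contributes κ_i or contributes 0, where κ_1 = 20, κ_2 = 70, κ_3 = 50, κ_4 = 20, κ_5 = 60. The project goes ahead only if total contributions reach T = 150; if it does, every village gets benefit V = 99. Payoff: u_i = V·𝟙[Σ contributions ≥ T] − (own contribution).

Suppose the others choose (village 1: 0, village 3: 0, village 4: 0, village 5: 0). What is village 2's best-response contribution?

0

Others' total = 0. Even contributing 70 gives 70 < 150: no benefit either way.
Best response: 0.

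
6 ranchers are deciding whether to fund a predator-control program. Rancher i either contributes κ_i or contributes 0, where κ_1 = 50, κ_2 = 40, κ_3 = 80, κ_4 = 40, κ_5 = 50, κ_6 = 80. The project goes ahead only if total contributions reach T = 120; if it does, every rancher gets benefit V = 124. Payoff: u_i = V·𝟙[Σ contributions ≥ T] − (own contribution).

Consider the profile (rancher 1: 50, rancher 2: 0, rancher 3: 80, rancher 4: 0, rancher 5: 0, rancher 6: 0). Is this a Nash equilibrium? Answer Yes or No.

Yes

Total = 130 ≥ 120: provided.
Rancher 1 (pledges 50, payoff 74): dropping to 0 → total 80, payoff 0. No gain.
Rancher 2 (pledges 0, payoff 124): pledging 40 → total 170, payoff 84. No gain.
Rancher 3 (pledges 80, payoff 44): dropping to 0 → total 50, payoff 0. No gain.
Rancher 4 (pledges 0, payoff 124): pledging 40 → total 170, payoff 84. No gain.
Rancher 5 (pledges 0, payoff 124): pledging 50 → total 180, payoff 74. No gain.
Rancher 6 (pledges 0, payoff 124): pledging 80 → total 210, payoff 44. No gain.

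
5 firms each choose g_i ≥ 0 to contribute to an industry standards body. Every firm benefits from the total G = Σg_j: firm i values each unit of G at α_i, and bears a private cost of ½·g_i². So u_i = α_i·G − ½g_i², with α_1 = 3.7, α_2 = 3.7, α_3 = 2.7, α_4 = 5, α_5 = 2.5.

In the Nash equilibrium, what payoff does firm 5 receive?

40.875

Firm i's FOC: ∂u_i/∂g_i = α_i − g_i = 0, so g_i* = α_i.
NE contributions = (3.7, 3.7, 2.7, 5, 2.5); G = 17.6.
u_5 = α_5·G − ½·(g_5)² = 2.5·17.6 − ½·2.5² = 40.875.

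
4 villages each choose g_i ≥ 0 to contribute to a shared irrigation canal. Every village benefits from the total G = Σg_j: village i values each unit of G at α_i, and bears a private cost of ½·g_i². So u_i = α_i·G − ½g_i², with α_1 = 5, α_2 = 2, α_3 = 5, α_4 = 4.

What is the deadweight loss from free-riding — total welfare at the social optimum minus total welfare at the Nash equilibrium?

291

Village i's FOC: ∂u_i/∂g_i = α_i − g_i = 0, so g_i* = α_i.
NE contributions = (5, 2, 5, 4); G = 16.
W^NE = (Σα)·G − ½Σα_i² = 16² − ½·70 = 221.
Planner sets g_i = Σα_j = 16 for every i, so G^SO = 4·16 = 64.
W^SO = (Σα)·G^SO − ½·4·(Σα)² = (4/2)·16² = 512.
Deadweight loss = W^SO − W^NE = 291.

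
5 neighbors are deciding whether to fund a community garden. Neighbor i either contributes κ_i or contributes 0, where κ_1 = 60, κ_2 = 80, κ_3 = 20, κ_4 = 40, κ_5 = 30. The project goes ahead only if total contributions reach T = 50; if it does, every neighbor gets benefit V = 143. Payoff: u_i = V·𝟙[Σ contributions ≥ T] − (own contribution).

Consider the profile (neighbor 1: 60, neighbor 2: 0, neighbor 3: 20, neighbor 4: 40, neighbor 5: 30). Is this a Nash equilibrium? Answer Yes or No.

Total = 150 ≥ 50: provided.
Neighbor 1 (pledges 60, payoff 83): dropping to 0 → total 90, payoff 143. Profitable deviation.

No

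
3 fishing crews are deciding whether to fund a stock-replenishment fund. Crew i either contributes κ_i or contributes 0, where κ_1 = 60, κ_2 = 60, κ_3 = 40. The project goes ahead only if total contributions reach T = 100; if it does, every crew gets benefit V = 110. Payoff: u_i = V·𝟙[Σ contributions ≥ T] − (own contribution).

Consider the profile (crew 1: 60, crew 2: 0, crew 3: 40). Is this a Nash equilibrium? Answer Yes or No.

Yes

Total = 100 ≥ 100: provided.
Crew 1 (pledges 60, payoff 50): dropping to 0 → total 40, payoff 0. No gain.
Crew 2 (pledges 0, payoff 110): pledging 60 → total 160, payoff 50. No gain.
Crew 3 (pledges 40, payoff 70): dropping to 0 → total 60, payoff 0. No gain.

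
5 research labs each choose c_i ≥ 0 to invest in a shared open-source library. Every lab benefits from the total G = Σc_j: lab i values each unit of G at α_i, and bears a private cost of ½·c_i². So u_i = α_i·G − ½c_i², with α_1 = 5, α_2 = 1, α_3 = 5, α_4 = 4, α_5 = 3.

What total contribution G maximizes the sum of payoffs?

Planner FOC: ∂(Σu_j)/∂c_i = (Σα_j) − c_i = 0, so c_i^SO = Σα_j = 18 for every i; G^SO = 90.

90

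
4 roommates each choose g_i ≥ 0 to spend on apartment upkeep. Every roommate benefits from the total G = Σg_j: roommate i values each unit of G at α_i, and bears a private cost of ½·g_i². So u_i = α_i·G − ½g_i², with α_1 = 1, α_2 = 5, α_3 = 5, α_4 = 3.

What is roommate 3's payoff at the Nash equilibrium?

Roommate i's FOC: ∂u_i/∂g_i = α_i − g_i = 0, so g_i* = α_i.
NE contributions = (1, 5, 5, 3); G = 14.
u_3 = α_3·G − ½·(g_3)² = 5·14 − ½·5² = 57.5.

57.5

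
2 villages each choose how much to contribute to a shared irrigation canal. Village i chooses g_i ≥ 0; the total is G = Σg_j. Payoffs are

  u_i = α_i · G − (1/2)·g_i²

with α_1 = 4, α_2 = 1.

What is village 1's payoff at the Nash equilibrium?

Village i's FOC: ∂u_i/∂g_i = α_i − g_i = 0, so g_i* = α_i.
NE contributions = (4, 1); G = 5.
u_1 = α_1·G − ½·(g_1)² = 4·5 − ½·4² = 12.

12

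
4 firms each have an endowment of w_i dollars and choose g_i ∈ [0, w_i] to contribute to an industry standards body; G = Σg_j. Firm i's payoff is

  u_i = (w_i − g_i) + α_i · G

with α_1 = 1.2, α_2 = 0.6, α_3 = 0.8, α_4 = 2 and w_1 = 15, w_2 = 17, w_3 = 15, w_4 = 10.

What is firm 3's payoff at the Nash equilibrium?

∂u_i/∂g_i = α_i − 1, so firm i contributes w_i if α_i > 1, else 0.
α_i > 1 for i ∈ {1, 4}; NE contributions (15, 0, 0, 10), G = 25.
u_3 = (15 − 0) + 0.8·25 = 35.

35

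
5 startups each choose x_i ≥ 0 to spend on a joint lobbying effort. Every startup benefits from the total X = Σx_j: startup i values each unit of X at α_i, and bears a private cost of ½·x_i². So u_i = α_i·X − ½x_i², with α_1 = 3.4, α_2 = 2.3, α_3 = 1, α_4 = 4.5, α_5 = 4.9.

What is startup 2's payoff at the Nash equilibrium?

Startup i's FOC: ∂u_i/∂x_i = α_i − x_i = 0, so x_i* = α_i.
NE contributions = (3.4, 2.3, 1, 4.5, 4.9); X = 16.1.
u_2 = α_2·X − ½·(x_2)² = 2.3·16.1 − ½·2.3² = 34.385.

34.385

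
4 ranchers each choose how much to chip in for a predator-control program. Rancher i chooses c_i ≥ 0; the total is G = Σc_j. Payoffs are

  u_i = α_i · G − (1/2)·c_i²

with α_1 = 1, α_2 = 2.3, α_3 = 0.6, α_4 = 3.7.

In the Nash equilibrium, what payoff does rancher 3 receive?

4.38

Rancher i's FOC: ∂u_i/∂c_i = α_i − c_i = 0, so c_i* = α_i.
NE contributions = (1, 2.3, 0.6, 3.7); G = 7.6.
u_3 = α_3·G − ½·(c_3)² = 0.6·7.6 − ½·0.6² = 4.38.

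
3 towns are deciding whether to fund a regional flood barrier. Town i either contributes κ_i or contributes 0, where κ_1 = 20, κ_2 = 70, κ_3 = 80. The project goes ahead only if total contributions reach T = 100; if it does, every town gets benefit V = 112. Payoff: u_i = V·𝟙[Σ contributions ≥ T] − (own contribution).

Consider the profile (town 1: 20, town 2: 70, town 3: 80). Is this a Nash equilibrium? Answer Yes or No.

Total = 170 ≥ 100: provided.
Town 1 (pledges 20, payoff 92): dropping to 0 → total 150, payoff 112. Profitable deviation.

No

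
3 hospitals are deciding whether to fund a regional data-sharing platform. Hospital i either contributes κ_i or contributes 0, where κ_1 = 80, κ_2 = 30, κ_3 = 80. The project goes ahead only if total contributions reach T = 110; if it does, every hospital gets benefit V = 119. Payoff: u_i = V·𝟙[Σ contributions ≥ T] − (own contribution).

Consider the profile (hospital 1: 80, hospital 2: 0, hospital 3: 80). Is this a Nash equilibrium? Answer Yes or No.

Yes

Total = 160 ≥ 110: provided.
Hospital 1 (pledges 80, payoff 39): dropping to 0 → total 80, payoff 0. No gain.
Hospital 2 (pledges 0, payoff 119): pledging 30 → total 190, payoff 89. No gain.
Hospital 3 (pledges 80, payoff 39): dropping to 0 → total 80, payoff 0. No gain.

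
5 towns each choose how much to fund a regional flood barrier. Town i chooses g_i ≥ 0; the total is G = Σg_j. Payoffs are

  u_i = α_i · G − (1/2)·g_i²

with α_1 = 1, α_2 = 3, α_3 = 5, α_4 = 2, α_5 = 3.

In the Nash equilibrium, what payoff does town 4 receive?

26

Town i's FOC: ∂u_i/∂g_i = α_i − g_i = 0, so g_i* = α_i.
NE contributions = (1, 3, 5, 2, 3); G = 14.
u_4 = α_4·G − ½·(g_4)² = 2·14 − ½·2² = 26.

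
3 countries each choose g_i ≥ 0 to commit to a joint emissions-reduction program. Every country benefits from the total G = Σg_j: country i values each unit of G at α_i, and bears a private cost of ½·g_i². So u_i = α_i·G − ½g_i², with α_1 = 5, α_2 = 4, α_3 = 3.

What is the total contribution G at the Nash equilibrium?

12

Country i's FOC: ∂u_i/∂g_i = α_i − g_i = 0, so g_i* = α_i.
NE contributions = (5, 4, 3); G = 12.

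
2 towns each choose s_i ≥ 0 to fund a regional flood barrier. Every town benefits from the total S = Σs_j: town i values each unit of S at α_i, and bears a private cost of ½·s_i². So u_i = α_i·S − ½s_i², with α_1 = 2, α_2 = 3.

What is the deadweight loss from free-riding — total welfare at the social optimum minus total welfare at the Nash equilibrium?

Town i's FOC: ∂u_i/∂s_i = α_i − s_i = 0, so s_i* = α_i.
NE contributions = (2, 3); S = 5.
W^NE = (Σα)·S − ½Σα_i² = 5² − ½·13 = 18.5.
Planner sets s_i = Σα_j = 5 for every i, so S^SO = 2·5 = 10.
W^SO = (Σα)·S^SO − ½·2·(Σα)² = (2/2)·5² = 25.
Deadweight loss = W^SO − W^NE = 6.5.

6.5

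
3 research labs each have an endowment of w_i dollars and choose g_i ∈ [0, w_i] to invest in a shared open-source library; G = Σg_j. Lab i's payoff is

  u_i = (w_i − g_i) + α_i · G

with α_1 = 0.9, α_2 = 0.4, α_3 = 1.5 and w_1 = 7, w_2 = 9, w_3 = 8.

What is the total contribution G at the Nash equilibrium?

∂u_i/∂g_i = α_i − 1, so lab i contributes w_i if α_i > 1, else 0.
α_i > 1 for i ∈ {3}; NE contributions (0, 0, 8), G = 8.

8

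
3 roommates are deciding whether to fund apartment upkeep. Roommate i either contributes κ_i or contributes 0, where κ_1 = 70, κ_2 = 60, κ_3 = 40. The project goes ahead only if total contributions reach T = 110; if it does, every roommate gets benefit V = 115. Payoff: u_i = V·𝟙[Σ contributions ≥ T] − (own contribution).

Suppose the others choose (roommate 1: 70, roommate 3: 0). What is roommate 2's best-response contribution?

Others' total = 70. Contributing 60 brings total to 130 ≥ 110: gain V − κ_2 = 55.
Best response: 60.

60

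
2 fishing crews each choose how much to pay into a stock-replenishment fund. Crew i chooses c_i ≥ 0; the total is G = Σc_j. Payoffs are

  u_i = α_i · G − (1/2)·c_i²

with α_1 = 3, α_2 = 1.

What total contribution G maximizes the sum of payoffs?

Planner FOC: ∂(Σu_j)/∂c_i = (Σα_j) − c_i = 0, so c_i^SO = Σα_j = 4 for every i; G^SO = 8.

8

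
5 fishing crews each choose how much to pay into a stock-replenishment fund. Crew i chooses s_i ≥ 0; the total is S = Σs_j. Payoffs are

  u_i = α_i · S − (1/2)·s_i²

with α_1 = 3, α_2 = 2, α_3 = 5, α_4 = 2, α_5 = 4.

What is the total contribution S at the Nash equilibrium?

16

Crew i's FOC: ∂u_i/∂s_i = α_i − s_i = 0, so s_i* = α_i.
NE contributions = (3, 2, 5, 2, 4); S = 16.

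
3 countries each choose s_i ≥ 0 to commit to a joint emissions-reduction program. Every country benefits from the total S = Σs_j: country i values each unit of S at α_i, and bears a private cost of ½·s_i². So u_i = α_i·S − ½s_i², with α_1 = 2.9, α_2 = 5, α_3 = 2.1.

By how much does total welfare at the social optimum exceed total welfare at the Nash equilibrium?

68.91

Country i's FOC: ∂u_i/∂s_i = α_i − s_i = 0, so s_i* = α_i.
NE contributions = (2.9, 5, 2.1); S = 10.
W^NE = (Σα)·S − ½Σα_i² = 10² − ½·37.82 = 81.09.
Planner sets s_i = Σα_j = 10 for every i, so S^SO = 3·10 = 30.
W^SO = (Σα)·S^SO − ½·3·(Σα)² = (3/2)·10² = 150.
Deadweight loss = W^SO − W^NE = 68.91.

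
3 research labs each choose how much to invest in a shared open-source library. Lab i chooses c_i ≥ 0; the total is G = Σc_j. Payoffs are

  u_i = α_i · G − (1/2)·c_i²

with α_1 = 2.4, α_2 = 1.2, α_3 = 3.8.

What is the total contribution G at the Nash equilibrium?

Lab i's FOC: ∂u_i/∂c_i = α_i − c_i = 0, so c_i* = α_i.
NE contributions = (2.4, 1.2, 3.8); G = 7.4.

7.4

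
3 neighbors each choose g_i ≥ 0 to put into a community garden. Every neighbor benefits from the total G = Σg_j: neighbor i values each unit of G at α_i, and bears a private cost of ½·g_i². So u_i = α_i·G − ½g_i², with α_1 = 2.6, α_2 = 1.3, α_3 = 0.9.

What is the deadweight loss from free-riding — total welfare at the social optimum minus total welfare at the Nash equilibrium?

Neighbor i's FOC: ∂u_i/∂g_i = α_i − g_i = 0, so g_i* = α_i.
NE contributions = (2.6, 1.3, 0.9); G = 4.8.
W^NE = (Σα)·G − ½Σα_i² = 4.8² − ½·9.26 = 18.41.
Planner sets g_i = Σα_j = 4.8 for every i, so G^SO = 3·4.8 = 14.4.
W^SO = (Σα)·G^SO − ½·3·(Σα)² = (3/2)·4.8² = 34.56.
Deadweight loss = W^SO − W^NE = 16.15.

16.15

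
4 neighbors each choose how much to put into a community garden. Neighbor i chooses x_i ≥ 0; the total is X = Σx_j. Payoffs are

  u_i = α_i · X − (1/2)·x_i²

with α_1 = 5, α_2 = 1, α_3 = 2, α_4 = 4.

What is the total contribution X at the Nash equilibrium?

12

Neighbor i's FOC: ∂u_i/∂x_i = α_i − x_i = 0, so x_i* = α_i.
NE contributions = (5, 1, 2, 4); X = 12.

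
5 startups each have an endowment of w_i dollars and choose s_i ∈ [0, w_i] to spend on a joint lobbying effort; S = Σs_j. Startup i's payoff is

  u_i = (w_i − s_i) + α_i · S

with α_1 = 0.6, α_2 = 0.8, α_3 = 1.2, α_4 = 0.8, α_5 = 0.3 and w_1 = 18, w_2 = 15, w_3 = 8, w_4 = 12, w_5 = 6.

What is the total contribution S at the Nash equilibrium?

∂u_i/∂s_i = α_i − 1, so startup i contributes w_i if α_i > 1, else 0.
α_i > 1 for i ∈ {3}; NE contributions (0, 0, 8, 0, 0), S = 8.

8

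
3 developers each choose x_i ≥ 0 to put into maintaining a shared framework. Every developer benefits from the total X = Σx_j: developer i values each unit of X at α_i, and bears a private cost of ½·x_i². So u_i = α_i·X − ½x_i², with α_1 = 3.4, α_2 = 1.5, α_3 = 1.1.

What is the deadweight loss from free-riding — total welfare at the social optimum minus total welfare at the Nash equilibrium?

Developer i's FOC: ∂u_i/∂x_i = α_i − x_i = 0, so x_i* = α_i.
NE contributions = (3.4, 1.5, 1.1); X = 6.
W^NE = (Σα)·X − ½Σα_i² = 6² − ½·15.02 = 28.49.
Planner sets x_i = Σα_j = 6 for every i, so X^SO = 3·6 = 18.
W^SO = (Σα)·X^SO − ½·3·(Σα)² = (3/2)·6² = 54.
Deadweight loss = W^SO − W^NE = 25.51.

25.51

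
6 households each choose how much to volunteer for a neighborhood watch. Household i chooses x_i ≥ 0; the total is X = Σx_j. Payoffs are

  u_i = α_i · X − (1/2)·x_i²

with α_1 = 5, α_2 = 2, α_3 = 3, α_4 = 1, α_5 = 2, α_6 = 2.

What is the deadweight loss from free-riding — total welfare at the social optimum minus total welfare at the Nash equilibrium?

473.5

Household i's FOC: ∂u_i/∂x_i = α_i − x_i = 0, so x_i* = α_i.
NE contributions = (5, 2, 3, 1, 2, 2); X = 15.
W^NE = (Σα)·X − ½Σα_i² = 15² − ½·47 = 201.5.
Planner sets x_i = Σα_j = 15 for every i, so X^SO = 6·15 = 90.
W^SO = (Σα)·X^SO − ½·6·(Σα)² = (6/2)·15² = 675.
Deadweight loss = W^SO − W^NE = 473.5.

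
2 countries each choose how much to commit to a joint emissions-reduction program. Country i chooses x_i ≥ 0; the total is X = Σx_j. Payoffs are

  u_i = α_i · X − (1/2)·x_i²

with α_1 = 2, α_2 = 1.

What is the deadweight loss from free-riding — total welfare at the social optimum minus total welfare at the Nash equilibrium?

2.5

Country i's FOC: ∂u_i/∂x_i = α_i − x_i = 0, so x_i* = α_i.
NE contributions = (2, 1); X = 3.
W^NE = (Σα)·X − ½Σα_i² = 3² − ½·5 = 6.5.
Planner sets x_i = Σα_j = 3 for every i, so X^SO = 2·3 = 6.
W^SO = (Σα)·X^SO − ½·2·(Σα)² = (2/2)·3² = 9.
Deadweight loss = W^SO − W^NE = 2.5.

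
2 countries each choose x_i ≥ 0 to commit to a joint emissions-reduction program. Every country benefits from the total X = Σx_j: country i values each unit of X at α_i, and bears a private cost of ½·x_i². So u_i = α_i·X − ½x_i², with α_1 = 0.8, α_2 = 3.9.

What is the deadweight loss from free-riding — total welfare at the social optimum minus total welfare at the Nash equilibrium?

Country i's FOC: ∂u_i/∂x_i = α_i − x_i = 0, so x_i* = α_i.
NE contributions = (0.8, 3.9); X = 4.7.
W^NE = (Σα)·X − ½Σα_i² = 4.7² − ½·15.85 = 14.165.
Planner sets x_i = Σα_j = 4.7 for every i, so X^SO = 2·4.7 = 9.4.
W^SO = (Σα)·X^SO − ½·2·(Σα)² = (2/2)·4.7² = 22.09.
Deadweight loss = W^SO − W^NE = 7.925.

7.925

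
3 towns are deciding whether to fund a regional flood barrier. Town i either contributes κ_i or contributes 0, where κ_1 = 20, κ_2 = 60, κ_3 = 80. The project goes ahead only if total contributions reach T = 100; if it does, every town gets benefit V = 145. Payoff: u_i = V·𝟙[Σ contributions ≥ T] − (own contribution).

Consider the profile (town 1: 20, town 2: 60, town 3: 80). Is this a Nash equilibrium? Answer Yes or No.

No

Total = 160 ≥ 100: provided.
Town 1 (pledges 20, payoff 125): dropping to 0 → total 140, payoff 145. Profitable deviation.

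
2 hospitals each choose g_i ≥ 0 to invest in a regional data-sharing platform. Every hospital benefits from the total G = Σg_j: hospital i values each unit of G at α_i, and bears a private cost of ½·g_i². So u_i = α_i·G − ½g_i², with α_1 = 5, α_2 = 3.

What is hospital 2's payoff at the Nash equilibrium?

19.5

Hospital i's FOC: ∂u_i/∂g_i = α_i − g_i = 0, so g_i* = α_i.
NE contributions = (5, 3); G = 8.
u_2 = α_2·G − ½·(g_2)² = 3·8 − ½·3² = 19.5.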